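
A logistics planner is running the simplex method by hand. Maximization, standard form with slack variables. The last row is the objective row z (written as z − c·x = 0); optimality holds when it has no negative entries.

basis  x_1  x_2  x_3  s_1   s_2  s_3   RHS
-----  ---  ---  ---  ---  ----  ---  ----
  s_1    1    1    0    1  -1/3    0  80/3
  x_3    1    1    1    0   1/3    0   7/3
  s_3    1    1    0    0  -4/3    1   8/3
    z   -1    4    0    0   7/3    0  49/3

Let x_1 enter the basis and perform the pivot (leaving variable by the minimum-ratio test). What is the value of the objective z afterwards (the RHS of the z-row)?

Ratio test on column x_1 — row 1: (80/3)/1 = 80/3; row 2: (7/3)/1 = 7/3; row 3: (8/3)/1 = 8/3. Minimum is 7/3 at row 2 (x_3 leaves); pivot element 1.
Pivot on row 2; the z-row RHS becomes 49/3 − (-1)·(7/3) = 56/3.

56/3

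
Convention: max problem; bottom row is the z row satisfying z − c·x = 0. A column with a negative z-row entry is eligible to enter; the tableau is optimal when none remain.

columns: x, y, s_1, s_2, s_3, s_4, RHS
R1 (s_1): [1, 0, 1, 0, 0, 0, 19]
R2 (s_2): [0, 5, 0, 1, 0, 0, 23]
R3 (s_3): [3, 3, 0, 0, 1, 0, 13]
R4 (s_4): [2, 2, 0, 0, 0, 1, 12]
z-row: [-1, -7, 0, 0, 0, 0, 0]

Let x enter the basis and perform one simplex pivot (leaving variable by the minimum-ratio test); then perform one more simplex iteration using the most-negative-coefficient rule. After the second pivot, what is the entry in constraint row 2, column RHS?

Ratio test on column x — row 1: 19/1 = 19; row 2: entry 0 ≤ 0; row 3: 13/3 = 13/3; row 4: 12/2 = 6. Minimum is 13/3 at row 3 (s_3 leaves); pivot element 3.
Divide row 3 by 3; eliminate column x from the other rows.
Second iteration: most negative z-row entry is -6 in column y, so y enters.
Ratio test on column y — row 1: entry -1 ≤ 0; row 2: 23/5 = 23/5; row 3: (13/3)/1 = 13/3; row 4: entry 0 ≤ 0. Minimum is 13/3 at row 3 (x leaves); pivot element 1.
Divide row 3 by 1; eliminate column y from the other rows.
After both pivots, the entry at constraint row 2, column RHS is 4/3.

4/3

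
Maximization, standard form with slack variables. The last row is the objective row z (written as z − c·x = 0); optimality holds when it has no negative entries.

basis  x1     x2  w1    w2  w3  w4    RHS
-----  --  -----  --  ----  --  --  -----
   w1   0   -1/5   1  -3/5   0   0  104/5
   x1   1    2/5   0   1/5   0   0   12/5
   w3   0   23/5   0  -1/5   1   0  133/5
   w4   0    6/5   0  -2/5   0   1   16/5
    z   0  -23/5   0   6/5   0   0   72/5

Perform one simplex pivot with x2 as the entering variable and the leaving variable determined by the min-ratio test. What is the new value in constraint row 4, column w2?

-1/3

Ratio test on column x2 — row 1: entry -1/5 ≤ 0; row 2: (12/5)/(2/5) = 6; row 3: (133/5)/(23/5) = 133/23; row 4: (16/5)/(6/5) = 8/3. Minimum is 8/3 at row 4 (w4 leaves); pivot element 6/5.
Divide row 4 by 6/5; eliminate column x2 from the other rows.
In the new row 4, the w2 entry is the old entry divided by the pivot: (-2/5)/(6/5) = -1/3.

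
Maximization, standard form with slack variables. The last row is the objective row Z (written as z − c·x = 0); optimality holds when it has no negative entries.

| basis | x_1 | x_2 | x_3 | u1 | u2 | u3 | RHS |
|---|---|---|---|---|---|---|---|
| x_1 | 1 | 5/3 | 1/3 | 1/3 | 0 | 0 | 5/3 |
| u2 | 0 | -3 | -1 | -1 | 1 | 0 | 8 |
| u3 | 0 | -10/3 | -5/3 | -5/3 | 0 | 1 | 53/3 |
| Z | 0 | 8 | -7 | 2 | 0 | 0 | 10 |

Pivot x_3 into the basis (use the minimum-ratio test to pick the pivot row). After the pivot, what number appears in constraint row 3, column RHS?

Ratio test on column x_3 — row 1: (5/3)/(1/3) = 5; row 2: entry -1 ≤ 0; row 3: entry -5/3 ≤ 0. Minimum is 5 at row 1 (x_1 leaves); pivot element 1/3.
Divide row 1 by 1/3; eliminate column x_3 from the other rows.
Row 3 update in column RHS: 53/3 − (-5/3)·5 = 26.

26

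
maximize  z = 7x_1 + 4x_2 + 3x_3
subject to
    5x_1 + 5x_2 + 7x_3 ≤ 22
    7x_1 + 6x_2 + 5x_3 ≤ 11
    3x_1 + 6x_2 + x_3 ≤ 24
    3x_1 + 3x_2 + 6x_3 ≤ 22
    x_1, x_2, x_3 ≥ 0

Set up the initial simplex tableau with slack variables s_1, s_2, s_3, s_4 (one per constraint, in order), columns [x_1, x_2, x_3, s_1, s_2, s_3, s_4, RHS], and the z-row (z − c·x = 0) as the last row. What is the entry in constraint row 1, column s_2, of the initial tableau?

0

Slack s_2 belongs to constraint 2; its column is the unit vector e_2, so the entry in row 1 is 0.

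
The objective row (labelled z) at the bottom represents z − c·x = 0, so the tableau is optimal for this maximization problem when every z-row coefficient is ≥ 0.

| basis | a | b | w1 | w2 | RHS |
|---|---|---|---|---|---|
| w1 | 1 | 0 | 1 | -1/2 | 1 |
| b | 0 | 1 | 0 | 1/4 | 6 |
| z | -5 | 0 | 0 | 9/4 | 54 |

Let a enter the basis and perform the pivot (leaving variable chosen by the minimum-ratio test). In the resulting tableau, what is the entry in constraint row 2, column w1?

0

Ratio test on column a — row 1: 1/1 = 1; row 2: entry 0 ≤ 0. Minimum is 1 at row 1 (w1 leaves); pivot element 1.
Divide row 1 by 1; eliminate column a from the other rows.
Row 2 update in column w1: 0 − 0·1 = 0.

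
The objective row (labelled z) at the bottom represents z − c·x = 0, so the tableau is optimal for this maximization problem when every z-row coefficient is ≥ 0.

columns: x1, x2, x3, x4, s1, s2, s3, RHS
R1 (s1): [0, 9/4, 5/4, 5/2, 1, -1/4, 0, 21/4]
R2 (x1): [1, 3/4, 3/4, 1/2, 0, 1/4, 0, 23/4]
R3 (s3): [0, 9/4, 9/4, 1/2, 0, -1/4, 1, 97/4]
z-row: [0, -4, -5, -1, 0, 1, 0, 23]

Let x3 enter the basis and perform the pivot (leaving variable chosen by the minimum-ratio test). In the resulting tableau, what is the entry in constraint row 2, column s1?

-3/5

Ratio test on column x3 — row 1: (21/4)/(5/4) = 21/5; row 2: (23/4)/(3/4) = 23/3; row 3: (97/4)/(9/4) = 97/9. Minimum is 21/5 at row 1 (s1 leaves); pivot element 5/4.
Divide row 1 by 5/4; eliminate column x3 from the other rows.
Row 2 update in column s1: 0 − (3/4)·(4/5) = -3/5.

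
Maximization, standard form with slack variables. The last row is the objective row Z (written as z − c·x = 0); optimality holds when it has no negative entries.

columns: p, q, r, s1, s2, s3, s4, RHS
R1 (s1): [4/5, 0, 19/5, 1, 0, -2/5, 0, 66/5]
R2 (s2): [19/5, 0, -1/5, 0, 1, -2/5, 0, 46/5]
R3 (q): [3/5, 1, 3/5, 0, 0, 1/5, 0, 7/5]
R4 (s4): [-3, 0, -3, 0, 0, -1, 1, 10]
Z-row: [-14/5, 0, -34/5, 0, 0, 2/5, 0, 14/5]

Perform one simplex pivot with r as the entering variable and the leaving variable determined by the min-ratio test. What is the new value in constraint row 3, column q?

5/3

Ratio test on column r — row 1: (66/5)/(19/5) = 66/19; row 2: entry -1/5 ≤ 0; row 3: (7/5)/(3/5) = 7/3; row 4: entry -3 ≤ 0. Minimum is 7/3 at row 3 (q leaves); pivot element 3/5.
Divide row 3 by 3/5; eliminate column r from the other rows.
In the new row 3, the q entry is the old entry divided by the pivot: 1/(3/5) = 5/3.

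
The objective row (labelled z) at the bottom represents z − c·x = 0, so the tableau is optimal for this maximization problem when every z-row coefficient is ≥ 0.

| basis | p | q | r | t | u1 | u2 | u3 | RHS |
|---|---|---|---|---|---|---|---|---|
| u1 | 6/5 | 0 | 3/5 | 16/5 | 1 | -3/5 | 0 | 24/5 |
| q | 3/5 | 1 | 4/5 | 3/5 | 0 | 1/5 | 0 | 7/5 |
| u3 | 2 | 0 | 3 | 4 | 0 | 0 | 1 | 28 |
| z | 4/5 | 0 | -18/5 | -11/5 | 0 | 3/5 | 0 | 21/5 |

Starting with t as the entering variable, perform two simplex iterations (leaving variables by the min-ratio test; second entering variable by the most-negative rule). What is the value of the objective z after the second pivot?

108/11

Ratio test on column t — row 1: (24/5)/(16/5) = 3/2; row 2: (7/5)/(3/5) = 7/3; row 3: 28/4 = 7. Minimum is 3/2 at row 1 (u1 leaves); pivot element 16/5.
Pivot on row 1; the z-row RHS becomes 21/5 − (-11/5)·(3/2) = 15/2.
Next entering variable (most negative z-row entry -51/16): r.
Ratio test on column r — row 1: (3/2)/(3/16) = 8; row 2: (1/2)/(11/16) = 8/11; row 3: 22/(9/4) = 88/9. Minimum is 8/11 at row 2 (q leaves); pivot element 11/16.
After the second pivot the z-row RHS is 15/2 − (-51/16)·(8/11) = 108/11.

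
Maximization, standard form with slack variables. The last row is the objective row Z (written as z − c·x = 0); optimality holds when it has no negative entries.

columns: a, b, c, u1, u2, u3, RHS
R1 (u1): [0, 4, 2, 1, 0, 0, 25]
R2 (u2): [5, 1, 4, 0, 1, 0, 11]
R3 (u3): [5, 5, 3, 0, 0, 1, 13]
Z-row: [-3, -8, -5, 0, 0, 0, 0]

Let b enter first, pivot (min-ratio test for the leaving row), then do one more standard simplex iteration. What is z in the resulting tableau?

362/17

Ratio test on column b — row 1: 25/4 = 25/4; row 2: 11/1 = 11; row 3: 13/5 = 13/5. Minimum is 13/5 at row 3 (u3 leaves); pivot element 5.
Pivot on row 3; the Z-row RHS becomes 0 − (-8)·(13/5) = 104/5.
Next entering variable (most negative Z-row entry -1/5): c.
Ratio test on column c — row 1: entry -2/5 ≤ 0; row 2: (42/5)/(17/5) = 42/17; row 3: (13/5)/(3/5) = 13/3. Minimum is 42/17 at row 2 (u2 leaves); pivot element 17/5.
After the second pivot the Z-row RHS is 104/5 − (-1/5)·(42/17) = 362/17.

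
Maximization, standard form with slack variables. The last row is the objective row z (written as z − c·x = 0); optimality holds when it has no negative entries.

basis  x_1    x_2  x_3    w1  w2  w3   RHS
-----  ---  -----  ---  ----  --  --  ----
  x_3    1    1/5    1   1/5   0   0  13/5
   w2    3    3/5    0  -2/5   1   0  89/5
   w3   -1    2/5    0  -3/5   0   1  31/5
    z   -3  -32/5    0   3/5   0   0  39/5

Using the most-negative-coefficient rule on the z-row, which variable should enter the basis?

x_2

Negative z-row entries: x_1: -3, x_2: -32/5.
The most negative is -32/5 in column x_2, so x_2 enters.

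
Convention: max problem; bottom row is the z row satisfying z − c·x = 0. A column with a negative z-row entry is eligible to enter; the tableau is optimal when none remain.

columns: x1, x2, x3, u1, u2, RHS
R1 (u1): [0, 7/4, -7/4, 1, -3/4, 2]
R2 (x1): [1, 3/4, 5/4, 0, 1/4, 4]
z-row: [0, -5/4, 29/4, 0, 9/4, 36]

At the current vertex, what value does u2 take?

u2 is not in the basis, so in the current basic feasible solution u2 = 0.

0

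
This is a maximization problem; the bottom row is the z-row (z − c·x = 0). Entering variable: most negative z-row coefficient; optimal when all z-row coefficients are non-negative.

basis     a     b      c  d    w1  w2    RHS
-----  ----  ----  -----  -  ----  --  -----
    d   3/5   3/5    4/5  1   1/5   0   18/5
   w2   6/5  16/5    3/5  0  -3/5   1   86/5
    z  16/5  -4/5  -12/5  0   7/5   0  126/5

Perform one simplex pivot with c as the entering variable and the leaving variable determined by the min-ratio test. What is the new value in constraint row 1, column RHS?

9/2

Ratio test on column c — row 1: (18/5)/(4/5) = 9/2; row 2: (86/5)/(3/5) = 86/3. Minimum is 9/2 at row 1 (d leaves); pivot element 4/5.
Divide row 1 by 4/5; eliminate column c from the other rows.
In the new row 1, the RHS entry is the old entry divided by the pivot: (18/5)/(4/5) = 9/2.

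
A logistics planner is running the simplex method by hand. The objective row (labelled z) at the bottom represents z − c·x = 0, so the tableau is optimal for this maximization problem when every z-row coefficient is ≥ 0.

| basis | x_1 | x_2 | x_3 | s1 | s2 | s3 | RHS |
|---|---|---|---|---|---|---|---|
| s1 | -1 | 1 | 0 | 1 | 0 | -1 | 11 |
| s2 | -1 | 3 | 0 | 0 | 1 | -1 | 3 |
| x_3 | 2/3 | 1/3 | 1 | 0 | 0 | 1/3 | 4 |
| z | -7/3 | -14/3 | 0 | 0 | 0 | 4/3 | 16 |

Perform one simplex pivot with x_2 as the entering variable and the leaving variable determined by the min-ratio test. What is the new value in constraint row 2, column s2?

Ratio test on column x_2 — row 1: 11/1 = 11; row 2: 3/3 = 1; row 3: 4/(1/3) = 12. Minimum is 1 at row 2 (s2 leaves); pivot element 3.
Divide row 2 by 3; eliminate column x_2 from the other rows.
In the new row 2, the s2 entry is the old entry divided by the pivot: 1/3 = 1/3.

1/3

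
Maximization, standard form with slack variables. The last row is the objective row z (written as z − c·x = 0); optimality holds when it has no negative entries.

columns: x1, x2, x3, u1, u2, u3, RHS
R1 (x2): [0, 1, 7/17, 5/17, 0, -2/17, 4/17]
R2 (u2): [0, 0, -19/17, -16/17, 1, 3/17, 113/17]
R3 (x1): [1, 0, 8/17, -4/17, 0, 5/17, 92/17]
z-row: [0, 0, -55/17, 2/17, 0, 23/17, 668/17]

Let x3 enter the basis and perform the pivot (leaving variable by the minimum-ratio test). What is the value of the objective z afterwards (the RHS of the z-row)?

288/7

Ratio test on column x3 — row 1: (4/17)/(7/17) = 4/7; row 2: entry -19/17 ≤ 0; row 3: (92/17)/(8/17) = 23/2. Minimum is 4/7 at row 1 (x2 leaves); pivot element 7/17.
Pivot on row 1; the z-row RHS becomes 668/17 − (-55/17)·(4/7) = 288/7.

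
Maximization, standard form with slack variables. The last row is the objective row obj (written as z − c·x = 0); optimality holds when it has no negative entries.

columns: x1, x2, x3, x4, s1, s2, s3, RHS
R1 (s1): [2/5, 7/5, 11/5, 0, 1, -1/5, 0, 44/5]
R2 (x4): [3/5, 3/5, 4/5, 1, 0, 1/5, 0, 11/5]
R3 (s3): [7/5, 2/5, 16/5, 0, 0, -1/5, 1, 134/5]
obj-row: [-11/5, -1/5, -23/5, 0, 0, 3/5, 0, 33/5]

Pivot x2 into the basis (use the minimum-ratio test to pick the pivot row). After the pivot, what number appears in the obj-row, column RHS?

Ratio test on column x2 — row 1: (44/5)/(7/5) = 44/7; row 2: (11/5)/(3/5) = 11/3; row 3: (134/5)/(2/5) = 67. Minimum is 11/3 at row 2 (x4 leaves); pivot element 3/5.
Divide row 2 by 3/5; eliminate column x2 from the other rows.
obj-row update in column RHS: 33/5 − (-1/5)·(11/3) = 22/3.

22/3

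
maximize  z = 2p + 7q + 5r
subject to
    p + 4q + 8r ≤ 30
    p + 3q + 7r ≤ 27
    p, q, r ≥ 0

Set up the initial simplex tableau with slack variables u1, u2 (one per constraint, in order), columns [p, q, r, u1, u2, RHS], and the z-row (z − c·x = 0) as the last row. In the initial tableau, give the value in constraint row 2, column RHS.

The RHS of constraint 2 is b_2 = 27.

27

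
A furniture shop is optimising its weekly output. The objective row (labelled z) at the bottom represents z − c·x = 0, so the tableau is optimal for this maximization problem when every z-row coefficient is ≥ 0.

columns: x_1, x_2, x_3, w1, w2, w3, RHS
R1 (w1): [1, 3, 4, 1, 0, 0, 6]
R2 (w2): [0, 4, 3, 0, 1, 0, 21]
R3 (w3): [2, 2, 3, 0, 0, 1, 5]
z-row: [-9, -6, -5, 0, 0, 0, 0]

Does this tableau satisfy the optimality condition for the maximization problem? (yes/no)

The z-row has a negative entry -9 in column x_1, so it is not optimal.

no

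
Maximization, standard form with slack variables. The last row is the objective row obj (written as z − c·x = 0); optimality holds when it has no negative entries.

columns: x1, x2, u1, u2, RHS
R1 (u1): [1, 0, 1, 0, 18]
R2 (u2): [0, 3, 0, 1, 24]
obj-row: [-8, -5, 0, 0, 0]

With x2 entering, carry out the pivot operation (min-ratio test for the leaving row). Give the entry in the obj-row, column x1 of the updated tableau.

-8

Ratio test on column x2 — row 1: entry 0 ≤ 0; row 2: 24/3 = 8. Minimum is 8 at row 2 (u2 leaves); pivot element 3.
Divide row 2 by 3; eliminate column x2 from the other rows.
obj-row update in column x1: -8 − (-5)·0 = -8.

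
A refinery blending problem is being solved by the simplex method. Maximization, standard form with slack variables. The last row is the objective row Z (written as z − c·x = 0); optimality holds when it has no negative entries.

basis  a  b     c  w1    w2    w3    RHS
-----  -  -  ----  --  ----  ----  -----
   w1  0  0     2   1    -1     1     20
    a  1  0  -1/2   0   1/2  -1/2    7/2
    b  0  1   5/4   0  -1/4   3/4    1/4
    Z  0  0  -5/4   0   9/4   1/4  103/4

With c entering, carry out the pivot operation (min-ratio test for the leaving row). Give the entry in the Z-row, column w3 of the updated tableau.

Ratio test on column c — row 1: 20/2 = 10; row 2: entry -1/2 ≤ 0; row 3: (1/4)/(5/4) = 1/5. Minimum is 1/5 at row 3 (b leaves); pivot element 5/4.
Divide row 3 by 5/4; eliminate column c from the other rows.
Z-row update in column w3: 1/4 − (-5/4)·(3/5) = 1.

1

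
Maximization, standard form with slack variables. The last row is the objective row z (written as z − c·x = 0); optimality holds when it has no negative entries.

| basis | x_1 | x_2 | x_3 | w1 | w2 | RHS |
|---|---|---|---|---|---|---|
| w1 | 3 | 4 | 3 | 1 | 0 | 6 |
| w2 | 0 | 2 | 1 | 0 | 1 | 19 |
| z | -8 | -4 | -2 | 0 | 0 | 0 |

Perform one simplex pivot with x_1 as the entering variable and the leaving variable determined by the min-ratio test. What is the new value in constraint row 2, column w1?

Ratio test on column x_1 — row 1: 6/3 = 2; row 2: entry 0 ≤ 0. Minimum is 2 at row 1 (w1 leaves); pivot element 3.
Divide row 1 by 3; eliminate column x_1 from the other rows.
Row 2 update in column w1: 0 − 0·(1/3) = 0.

0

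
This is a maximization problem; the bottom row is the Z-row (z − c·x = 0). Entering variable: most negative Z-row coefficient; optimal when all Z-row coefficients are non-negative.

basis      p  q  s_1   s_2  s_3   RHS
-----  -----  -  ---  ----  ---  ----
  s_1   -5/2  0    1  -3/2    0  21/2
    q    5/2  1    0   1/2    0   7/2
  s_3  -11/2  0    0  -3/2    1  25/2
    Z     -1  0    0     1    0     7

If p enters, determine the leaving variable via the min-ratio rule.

q

Column p entries and ratios — s_1: -5/2 ≤ 0, skip; q: (7/2)/(5/2) = 7/5; s_3: -11/2 ≤ 0, skip.
Smallest ratio is 7/5 in the row of q, so q leaves.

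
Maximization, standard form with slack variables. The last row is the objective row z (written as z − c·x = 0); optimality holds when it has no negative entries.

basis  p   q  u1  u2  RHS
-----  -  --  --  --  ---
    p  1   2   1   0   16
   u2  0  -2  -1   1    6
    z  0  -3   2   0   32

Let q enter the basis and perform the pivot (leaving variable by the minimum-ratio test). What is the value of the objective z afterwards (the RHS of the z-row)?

56

Ratio test on column q — row 1: 16/2 = 8; row 2: entry -2 ≤ 0. Minimum is 8 at row 1 (p leaves); pivot element 2.
Pivot on row 1; the z-row RHS becomes 32 − (-3)·8 = 56.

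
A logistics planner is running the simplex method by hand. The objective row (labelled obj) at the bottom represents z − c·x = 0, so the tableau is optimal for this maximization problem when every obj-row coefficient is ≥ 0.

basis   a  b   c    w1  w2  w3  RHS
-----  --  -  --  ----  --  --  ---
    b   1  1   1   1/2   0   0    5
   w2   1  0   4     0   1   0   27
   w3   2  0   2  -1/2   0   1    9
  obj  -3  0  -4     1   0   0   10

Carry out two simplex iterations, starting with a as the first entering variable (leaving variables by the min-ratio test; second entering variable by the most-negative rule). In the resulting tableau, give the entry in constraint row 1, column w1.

Ratio test on column a — row 1: 5/1 = 5; row 2: 27/1 = 27; row 3: 9/2 = 9/2. Minimum is 9/2 at row 3 (w3 leaves); pivot element 2.
Divide row 3 by 2; eliminate column a from the other rows.
Second iteration: most negative obj-row entry is -1 in column c, so c enters.
Ratio test on column c — row 1: entry 0 ≤ 0; row 2: (45/2)/3 = 15/2; row 3: (9/2)/1 = 9/2. Minimum is 9/2 at row 3 (a leaves); pivot element 1.
Divide row 3 by 1; eliminate column c from the other rows.
After both pivots, the entry at constraint row 1, column w1 is 3/4.

3/4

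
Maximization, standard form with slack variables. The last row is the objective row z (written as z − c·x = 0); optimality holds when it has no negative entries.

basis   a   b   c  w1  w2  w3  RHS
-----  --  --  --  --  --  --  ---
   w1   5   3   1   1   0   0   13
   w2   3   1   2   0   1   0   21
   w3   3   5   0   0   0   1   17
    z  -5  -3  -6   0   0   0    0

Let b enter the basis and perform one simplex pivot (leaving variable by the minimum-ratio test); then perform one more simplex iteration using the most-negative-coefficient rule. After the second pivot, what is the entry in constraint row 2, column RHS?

12

Ratio test on column b — row 1: 13/3 = 13/3; row 2: 21/1 = 21; row 3: 17/5 = 17/5. Minimum is 17/5 at row 3 (w3 leaves); pivot element 5.
Divide row 3 by 5; eliminate column b from the other rows.
Second iteration: most negative z-row entry is -6 in column c, so c enters.
Ratio test on column c — row 1: (14/5)/1 = 14/5; row 2: (88/5)/2 = 44/5; row 3: entry 0 ≤ 0. Minimum is 14/5 at row 1 (w1 leaves); pivot element 1.
Divide row 1 by 1; eliminate column c from the other rows.
After both pivots, the entry at constraint row 2, column RHS is 12.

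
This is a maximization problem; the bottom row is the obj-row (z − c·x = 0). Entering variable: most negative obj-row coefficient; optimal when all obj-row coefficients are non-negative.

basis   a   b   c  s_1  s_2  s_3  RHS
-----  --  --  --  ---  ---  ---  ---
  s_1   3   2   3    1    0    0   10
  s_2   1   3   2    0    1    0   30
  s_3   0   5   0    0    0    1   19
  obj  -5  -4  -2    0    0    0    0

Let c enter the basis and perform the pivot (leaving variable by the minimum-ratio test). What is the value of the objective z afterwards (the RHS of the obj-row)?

20/3

Ratio test on column c — row 1: 10/3 = 10/3; row 2: 30/2 = 15; row 3: entry 0 ≤ 0. Minimum is 10/3 at row 1 (s_1 leaves); pivot element 3.
Pivot on row 1; the obj-row RHS becomes 0 − (-2)·(10/3) = 20/3.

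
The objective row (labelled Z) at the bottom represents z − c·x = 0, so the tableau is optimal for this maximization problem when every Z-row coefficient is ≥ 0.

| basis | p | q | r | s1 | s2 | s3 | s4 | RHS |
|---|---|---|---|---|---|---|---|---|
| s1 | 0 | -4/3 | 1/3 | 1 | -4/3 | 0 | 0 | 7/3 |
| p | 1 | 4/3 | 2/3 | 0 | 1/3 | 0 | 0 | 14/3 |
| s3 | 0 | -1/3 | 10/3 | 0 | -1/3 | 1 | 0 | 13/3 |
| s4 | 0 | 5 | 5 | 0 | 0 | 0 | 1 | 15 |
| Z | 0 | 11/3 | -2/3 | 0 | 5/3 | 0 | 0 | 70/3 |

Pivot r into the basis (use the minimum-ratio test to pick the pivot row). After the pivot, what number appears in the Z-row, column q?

Ratio test on column r — row 1: (7/3)/(1/3) = 7; row 2: (14/3)/(2/3) = 7; row 3: (13/3)/(10/3) = 13/10; row 4: 15/5 = 3. Minimum is 13/10 at row 3 (s3 leaves); pivot element 10/3.
Divide row 3 by 10/3; eliminate column r from the other rows.
Z-row update in column q: 11/3 − (-2/3)·(-1/10) = 18/5.

18/5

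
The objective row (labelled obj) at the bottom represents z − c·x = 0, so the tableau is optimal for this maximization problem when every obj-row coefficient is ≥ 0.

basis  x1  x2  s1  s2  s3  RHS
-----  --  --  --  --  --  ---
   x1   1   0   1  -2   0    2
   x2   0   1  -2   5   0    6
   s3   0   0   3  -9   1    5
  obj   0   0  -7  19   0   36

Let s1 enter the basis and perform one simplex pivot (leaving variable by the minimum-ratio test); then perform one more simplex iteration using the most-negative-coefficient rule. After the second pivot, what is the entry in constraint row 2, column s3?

1/3

Ratio test on column s1 — row 1: 2/1 = 2; row 2: entry -2 ≤ 0; row 3: 5/3 = 5/3. Minimum is 5/3 at row 3 (s3 leaves); pivot element 3.
Divide row 3 by 3; eliminate column s1 from the other rows.
Second iteration: most negative obj-row entry is -2 in column s2, so s2 enters.
Ratio test on column s2 — row 1: (1/3)/1 = 1/3; row 2: entry -1 ≤ 0; row 3: entry -3 ≤ 0. Minimum is 1/3 at row 1 (x1 leaves); pivot element 1.
Divide row 1 by 1; eliminate column s2 from the other rows.
After both pivots, the entry at constraint row 2, column s3 is 1/3.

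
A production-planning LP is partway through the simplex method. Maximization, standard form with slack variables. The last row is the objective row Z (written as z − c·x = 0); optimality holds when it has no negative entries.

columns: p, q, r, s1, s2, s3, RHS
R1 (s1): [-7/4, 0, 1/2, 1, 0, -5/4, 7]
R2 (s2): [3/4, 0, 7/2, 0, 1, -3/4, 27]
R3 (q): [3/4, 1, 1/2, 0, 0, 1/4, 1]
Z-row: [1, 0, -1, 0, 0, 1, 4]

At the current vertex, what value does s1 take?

7

s1 is basic (row 1); its value is the RHS of that row, 7.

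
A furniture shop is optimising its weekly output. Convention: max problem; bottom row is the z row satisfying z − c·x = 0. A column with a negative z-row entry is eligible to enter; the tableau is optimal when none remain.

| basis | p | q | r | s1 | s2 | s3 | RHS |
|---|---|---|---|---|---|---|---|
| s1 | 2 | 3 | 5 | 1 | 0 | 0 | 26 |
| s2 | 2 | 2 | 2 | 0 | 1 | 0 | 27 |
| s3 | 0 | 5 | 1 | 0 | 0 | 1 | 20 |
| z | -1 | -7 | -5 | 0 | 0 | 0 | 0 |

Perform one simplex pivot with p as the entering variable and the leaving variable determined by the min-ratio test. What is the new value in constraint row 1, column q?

Ratio test on column p — row 1: 26/2 = 13; row 2: 27/2 = 27/2; row 3: entry 0 ≤ 0. Minimum is 13 at row 1 (s1 leaves); pivot element 2.
Divide row 1 by 2; eliminate column p from the other rows.
In the new row 1, the q entry is the old entry divided by the pivot: 3/2 = 3/2.

3/2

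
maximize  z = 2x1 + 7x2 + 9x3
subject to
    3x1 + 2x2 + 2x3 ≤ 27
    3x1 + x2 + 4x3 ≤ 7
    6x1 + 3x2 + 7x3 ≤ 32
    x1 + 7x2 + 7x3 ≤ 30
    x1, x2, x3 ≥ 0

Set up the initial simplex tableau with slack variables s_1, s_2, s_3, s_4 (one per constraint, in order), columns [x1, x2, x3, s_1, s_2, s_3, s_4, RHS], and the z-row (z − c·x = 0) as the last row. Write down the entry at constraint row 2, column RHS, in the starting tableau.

7

The RHS of constraint 2 is b_2 = 7.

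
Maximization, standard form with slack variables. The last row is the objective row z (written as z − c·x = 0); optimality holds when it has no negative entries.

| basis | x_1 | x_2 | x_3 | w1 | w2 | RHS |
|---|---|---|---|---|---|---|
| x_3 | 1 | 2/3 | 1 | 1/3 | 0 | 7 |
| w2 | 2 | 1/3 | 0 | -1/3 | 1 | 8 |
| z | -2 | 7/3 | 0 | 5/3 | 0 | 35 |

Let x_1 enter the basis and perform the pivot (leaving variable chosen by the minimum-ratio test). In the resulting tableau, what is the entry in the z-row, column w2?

1

Ratio test on column x_1 — row 1: 7/1 = 7; row 2: 8/2 = 4. Minimum is 4 at row 2 (w2 leaves); pivot element 2.
Divide row 2 by 2; eliminate column x_1 from the other rows.
z-row update in column w2: 0 − (-2)·(1/2) = 1.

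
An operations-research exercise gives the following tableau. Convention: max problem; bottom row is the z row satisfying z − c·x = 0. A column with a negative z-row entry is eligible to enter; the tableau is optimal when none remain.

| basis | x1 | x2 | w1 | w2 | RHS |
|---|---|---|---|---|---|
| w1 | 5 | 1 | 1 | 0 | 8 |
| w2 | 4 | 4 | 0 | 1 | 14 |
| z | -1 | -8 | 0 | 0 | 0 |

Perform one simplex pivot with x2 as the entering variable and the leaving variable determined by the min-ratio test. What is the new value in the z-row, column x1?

7

Ratio test on column x2 — row 1: 8/1 = 8; row 2: 14/4 = 7/2. Minimum is 7/2 at row 2 (w2 leaves); pivot element 4.
Divide row 2 by 4; eliminate column x2 from the other rows.
z-row update in column x1: -1 − (-8)·1 = 7.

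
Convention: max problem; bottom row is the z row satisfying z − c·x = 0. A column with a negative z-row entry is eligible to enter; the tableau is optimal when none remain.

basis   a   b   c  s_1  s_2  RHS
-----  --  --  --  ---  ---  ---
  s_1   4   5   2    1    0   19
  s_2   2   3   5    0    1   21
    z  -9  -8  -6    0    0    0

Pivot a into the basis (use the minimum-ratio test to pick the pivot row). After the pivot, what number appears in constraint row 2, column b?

Ratio test on column a — row 1: 19/4 = 19/4; row 2: 21/2 = 21/2. Minimum is 19/4 at row 1 (s_1 leaves); pivot element 4.
Divide row 1 by 4; eliminate column a from the other rows.
Row 2 update in column b: 3 − 2·(5/4) = 1/2.

1/2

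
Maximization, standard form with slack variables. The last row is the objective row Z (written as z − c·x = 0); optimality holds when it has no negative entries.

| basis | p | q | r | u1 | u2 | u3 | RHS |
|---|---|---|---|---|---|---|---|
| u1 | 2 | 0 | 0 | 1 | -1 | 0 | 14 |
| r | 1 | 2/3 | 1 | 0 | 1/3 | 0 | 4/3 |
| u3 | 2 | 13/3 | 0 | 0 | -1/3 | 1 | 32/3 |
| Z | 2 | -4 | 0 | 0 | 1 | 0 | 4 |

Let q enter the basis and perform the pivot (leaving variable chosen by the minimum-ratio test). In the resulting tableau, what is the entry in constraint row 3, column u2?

-5/2

Ratio test on column q — row 1: entry 0 ≤ 0; row 2: (4/3)/(2/3) = 2; row 3: (32/3)/(13/3) = 32/13. Minimum is 2 at row 2 (r leaves); pivot element 2/3.
Divide row 2 by 2/3; eliminate column q from the other rows.
Row 3 update in column u2: -1/3 − (13/3)·(1/2) = -5/2.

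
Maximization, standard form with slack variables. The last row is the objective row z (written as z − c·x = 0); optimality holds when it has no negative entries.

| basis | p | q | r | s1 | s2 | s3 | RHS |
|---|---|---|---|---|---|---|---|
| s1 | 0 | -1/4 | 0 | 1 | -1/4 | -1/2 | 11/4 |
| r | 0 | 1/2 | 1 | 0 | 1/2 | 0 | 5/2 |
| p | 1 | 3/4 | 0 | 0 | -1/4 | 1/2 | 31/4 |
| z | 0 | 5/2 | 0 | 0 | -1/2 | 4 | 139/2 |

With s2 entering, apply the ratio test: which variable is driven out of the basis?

Column s2 entries and ratios — s1: -1/4 ≤ 0, skip; r: (5/2)/(1/2) = 5; p: -1/4 ≤ 0, skip.
Smallest ratio is 5 in the row of r, so r leaves.

r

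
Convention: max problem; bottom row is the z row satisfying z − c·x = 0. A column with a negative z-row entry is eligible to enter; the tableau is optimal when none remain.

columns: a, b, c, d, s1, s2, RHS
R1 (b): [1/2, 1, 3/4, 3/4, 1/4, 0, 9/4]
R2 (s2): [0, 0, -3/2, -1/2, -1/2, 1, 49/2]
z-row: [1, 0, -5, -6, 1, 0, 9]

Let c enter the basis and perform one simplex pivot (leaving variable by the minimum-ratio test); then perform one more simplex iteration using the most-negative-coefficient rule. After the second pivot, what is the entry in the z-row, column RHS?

Ratio test on column c — row 1: (9/4)/(3/4) = 3; row 2: entry -3/2 ≤ 0. Minimum is 3 at row 1 (b leaves); pivot element 3/4.
Divide row 1 by 3/4; eliminate column c from the other rows.
Second iteration: most negative z-row entry is -1 in column d, so d enters.
Ratio test on column d — row 1: 3/1 = 3; row 2: 29/1 = 29. Minimum is 3 at row 1 (c leaves); pivot element 1.
Divide row 1 by 1; eliminate column d from the other rows.
After both pivots, the entry at the z-row, column RHS is 27.

27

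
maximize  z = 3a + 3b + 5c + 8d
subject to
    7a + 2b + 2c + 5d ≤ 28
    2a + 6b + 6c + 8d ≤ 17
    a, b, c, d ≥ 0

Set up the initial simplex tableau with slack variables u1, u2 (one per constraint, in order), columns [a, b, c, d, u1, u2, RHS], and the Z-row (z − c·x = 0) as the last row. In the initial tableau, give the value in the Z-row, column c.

The Z-row carries the negated objective coefficients: the c entry is -5.

-5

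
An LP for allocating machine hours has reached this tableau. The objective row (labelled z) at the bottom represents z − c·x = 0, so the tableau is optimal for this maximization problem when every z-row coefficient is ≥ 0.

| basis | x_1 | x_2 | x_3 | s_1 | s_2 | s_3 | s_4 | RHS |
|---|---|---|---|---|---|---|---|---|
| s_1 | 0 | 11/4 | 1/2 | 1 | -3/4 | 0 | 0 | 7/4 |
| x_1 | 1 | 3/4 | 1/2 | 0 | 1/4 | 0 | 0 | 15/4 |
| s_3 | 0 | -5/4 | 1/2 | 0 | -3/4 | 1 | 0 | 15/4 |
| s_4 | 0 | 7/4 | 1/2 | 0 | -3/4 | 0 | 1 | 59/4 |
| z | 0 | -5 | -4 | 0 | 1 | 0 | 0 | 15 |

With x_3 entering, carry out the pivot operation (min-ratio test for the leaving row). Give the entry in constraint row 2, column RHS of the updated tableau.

Ratio test on column x_3 — row 1: (7/4)/(1/2) = 7/2; row 2: (15/4)/(1/2) = 15/2; row 3: (15/4)/(1/2) = 15/2; row 4: (59/4)/(1/2) = 59/2. Minimum is 7/2 at row 1 (s_1 leaves); pivot element 1/2.
Divide row 1 by 1/2; eliminate column x_3 from the other rows.
Row 2 update in column RHS: 15/4 − (1/2)·(7/2) = 2.

2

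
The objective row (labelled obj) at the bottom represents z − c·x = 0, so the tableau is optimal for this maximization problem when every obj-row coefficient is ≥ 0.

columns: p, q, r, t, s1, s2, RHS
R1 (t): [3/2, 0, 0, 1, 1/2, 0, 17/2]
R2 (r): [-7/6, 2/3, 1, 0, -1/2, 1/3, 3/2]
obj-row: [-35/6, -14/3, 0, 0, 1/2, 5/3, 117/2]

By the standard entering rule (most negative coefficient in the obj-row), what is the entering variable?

p

Negative obj-row entries: p: -35/6, q: -14/3.
The most negative is -35/6 in column p, so p enters.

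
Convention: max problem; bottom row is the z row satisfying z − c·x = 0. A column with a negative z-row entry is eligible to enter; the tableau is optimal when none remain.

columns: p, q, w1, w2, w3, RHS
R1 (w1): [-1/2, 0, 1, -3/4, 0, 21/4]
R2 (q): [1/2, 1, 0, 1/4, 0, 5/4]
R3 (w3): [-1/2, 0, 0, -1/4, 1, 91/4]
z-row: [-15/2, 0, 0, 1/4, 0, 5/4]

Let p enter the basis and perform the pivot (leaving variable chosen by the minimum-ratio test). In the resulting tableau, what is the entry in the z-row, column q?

15

Ratio test on column p — row 1: entry -1/2 ≤ 0; row 2: (5/4)/(1/2) = 5/2; row 3: entry -1/2 ≤ 0. Minimum is 5/2 at row 2 (q leaves); pivot element 1/2.
Divide row 2 by 1/2; eliminate column p from the other rows.
z-row update in column q: 0 − (-15/2)·2 = 15.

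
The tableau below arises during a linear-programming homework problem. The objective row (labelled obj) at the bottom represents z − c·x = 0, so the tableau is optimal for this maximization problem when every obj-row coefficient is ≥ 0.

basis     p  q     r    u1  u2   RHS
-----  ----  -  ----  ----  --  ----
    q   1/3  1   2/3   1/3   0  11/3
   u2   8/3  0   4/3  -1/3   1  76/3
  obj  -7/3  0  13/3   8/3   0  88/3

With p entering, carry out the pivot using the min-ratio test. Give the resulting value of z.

Ratio test on column p — row 1: (11/3)/(1/3) = 11; row 2: (76/3)/(8/3) = 19/2. Minimum is 19/2 at row 2 (u2 leaves); pivot element 8/3.
Pivot on row 2; the obj-row RHS becomes 88/3 − (-7/3)·(19/2) = 103/2.

103/2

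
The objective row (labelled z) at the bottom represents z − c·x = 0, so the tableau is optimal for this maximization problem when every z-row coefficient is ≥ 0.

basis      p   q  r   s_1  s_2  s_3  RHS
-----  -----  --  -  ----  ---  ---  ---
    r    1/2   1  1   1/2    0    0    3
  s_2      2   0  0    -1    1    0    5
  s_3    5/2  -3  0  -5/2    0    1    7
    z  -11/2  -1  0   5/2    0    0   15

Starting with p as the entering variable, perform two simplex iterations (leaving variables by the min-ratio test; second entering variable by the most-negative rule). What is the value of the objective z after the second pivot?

61/2

Ratio test on column p — row 1: 3/(1/2) = 6; row 2: 5/2 = 5/2; row 3: 7/(5/2) = 14/5. Minimum is 5/2 at row 2 (s_2 leaves); pivot element 2.
Pivot on row 2; the z-row RHS becomes 15 − (-11/2)·(5/2) = 115/4.
Next entering variable (most negative z-row entry -1): q.
Ratio test on column q — row 1: (7/4)/1 = 7/4; row 2: entry 0 ≤ 0; row 3: entry -3 ≤ 0. Minimum is 7/4 at row 1 (r leaves); pivot element 1.
After the second pivot the z-row RHS is 115/4 − (-1)·(7/4) = 61/2.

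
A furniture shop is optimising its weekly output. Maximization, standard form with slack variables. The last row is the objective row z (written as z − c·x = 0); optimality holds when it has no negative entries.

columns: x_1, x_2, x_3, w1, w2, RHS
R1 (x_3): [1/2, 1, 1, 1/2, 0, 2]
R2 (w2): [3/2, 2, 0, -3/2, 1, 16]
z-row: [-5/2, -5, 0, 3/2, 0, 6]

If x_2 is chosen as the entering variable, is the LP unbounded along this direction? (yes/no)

Column x_2 has positive entries in row(s) 1, 2, so the ratio test bounds it — not unbounded.

no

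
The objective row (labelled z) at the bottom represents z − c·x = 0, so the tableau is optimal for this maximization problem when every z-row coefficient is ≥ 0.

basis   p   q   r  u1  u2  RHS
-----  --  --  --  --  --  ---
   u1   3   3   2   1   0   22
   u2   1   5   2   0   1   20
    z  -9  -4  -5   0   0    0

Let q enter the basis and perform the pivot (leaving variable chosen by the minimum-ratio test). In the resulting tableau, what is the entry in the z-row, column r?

Ratio test on column q — row 1: 22/3 = 22/3; row 2: 20/5 = 4. Minimum is 4 at row 2 (u2 leaves); pivot element 5.
Divide row 2 by 5; eliminate column q from the other rows.
z-row update in column r: -5 − (-4)·(2/5) = -17/5.

-17/5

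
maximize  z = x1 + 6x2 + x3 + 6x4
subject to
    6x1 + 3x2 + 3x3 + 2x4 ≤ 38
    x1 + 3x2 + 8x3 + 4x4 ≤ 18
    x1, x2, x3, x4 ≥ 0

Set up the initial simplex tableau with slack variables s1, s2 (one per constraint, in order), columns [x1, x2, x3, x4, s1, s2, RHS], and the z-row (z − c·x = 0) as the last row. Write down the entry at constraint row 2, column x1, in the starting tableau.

1

Constraint 2 has coefficient 1 on x1.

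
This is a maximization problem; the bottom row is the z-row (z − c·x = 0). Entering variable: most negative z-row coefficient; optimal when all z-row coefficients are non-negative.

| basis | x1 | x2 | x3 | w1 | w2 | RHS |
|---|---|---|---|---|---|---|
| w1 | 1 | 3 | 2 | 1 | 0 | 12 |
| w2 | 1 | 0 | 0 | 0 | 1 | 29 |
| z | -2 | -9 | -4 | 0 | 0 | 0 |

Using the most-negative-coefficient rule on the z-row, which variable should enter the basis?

x2

Negative z-row entries: x1: -2, x2: -9, x3: -4.
The most negative is -9 in column x2, so x2 enters.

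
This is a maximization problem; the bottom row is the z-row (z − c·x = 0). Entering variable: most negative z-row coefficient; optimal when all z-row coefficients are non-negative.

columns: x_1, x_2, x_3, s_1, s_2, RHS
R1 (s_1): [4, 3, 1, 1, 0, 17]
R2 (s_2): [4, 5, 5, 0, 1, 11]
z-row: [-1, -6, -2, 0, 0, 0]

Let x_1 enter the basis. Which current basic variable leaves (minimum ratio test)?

Column x_1 entries and ratios — s_1: 17/4 = 17/4; s_2: 11/4 = 11/4.
Smallest ratio is 11/4 in the row of s_2, so s_2 leaves.

s_2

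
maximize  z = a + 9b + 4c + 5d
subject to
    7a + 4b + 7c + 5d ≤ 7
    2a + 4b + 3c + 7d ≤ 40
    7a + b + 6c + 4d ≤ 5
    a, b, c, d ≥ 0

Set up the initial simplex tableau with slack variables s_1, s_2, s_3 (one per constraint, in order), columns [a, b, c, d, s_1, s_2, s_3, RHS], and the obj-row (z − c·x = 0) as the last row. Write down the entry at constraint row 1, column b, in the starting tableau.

4

Constraint 1 has coefficient 4 on b.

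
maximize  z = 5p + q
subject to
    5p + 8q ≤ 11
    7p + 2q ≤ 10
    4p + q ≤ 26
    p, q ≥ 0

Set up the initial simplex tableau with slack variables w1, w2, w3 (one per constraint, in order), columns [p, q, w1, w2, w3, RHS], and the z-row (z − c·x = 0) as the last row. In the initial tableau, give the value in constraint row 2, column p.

7

Constraint 2 has coefficient 7 on p.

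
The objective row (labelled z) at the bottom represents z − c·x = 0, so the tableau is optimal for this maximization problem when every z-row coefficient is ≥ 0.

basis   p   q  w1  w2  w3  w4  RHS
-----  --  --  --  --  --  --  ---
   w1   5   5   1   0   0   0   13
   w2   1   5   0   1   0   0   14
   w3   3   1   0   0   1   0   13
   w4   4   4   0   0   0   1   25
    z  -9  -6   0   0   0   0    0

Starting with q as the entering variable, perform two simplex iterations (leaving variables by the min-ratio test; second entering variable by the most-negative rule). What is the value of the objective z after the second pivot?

117/5

Ratio test on column q — row 1: 13/5 = 13/5; row 2: 14/5 = 14/5; row 3: 13/1 = 13; row 4: 25/4 = 25/4. Minimum is 13/5 at row 1 (w1 leaves); pivot element 5.
Pivot on row 1; the z-row RHS becomes 0 − (-6)·(13/5) = 78/5.
Next entering variable (most negative z-row entry -3): p.
Ratio test on column p — row 1: (13/5)/1 = 13/5; row 2: entry -4 ≤ 0; row 3: (52/5)/2 = 26/5; row 4: entry 0 ≤ 0. Minimum is 13/5 at row 1 (q leaves); pivot element 1.
After the second pivot the z-row RHS is 78/5 − (-3)·(13/5) = 117/5.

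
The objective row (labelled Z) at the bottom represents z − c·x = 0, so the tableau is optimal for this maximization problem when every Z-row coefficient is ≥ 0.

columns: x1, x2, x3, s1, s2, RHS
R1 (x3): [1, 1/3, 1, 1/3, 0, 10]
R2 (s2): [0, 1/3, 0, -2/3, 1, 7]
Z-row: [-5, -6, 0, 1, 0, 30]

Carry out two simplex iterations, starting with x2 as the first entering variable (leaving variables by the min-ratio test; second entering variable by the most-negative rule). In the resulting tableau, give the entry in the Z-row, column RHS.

Ratio test on column x2 — row 1: 10/(1/3) = 30; row 2: 7/(1/3) = 21. Minimum is 21 at row 2 (s2 leaves); pivot element 1/3.
Divide row 2 by 1/3; eliminate column x2 from the other rows.
Second iteration: most negative Z-row entry is -11 in column s1, so s1 enters.
Ratio test on column s1 — row 1: 3/1 = 3; row 2: entry -2 ≤ 0. Minimum is 3 at row 1 (x3 leaves); pivot element 1.
Divide row 1 by 1; eliminate column s1 from the other rows.
After both pivots, the entry at the Z-row, column RHS is 189.

189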